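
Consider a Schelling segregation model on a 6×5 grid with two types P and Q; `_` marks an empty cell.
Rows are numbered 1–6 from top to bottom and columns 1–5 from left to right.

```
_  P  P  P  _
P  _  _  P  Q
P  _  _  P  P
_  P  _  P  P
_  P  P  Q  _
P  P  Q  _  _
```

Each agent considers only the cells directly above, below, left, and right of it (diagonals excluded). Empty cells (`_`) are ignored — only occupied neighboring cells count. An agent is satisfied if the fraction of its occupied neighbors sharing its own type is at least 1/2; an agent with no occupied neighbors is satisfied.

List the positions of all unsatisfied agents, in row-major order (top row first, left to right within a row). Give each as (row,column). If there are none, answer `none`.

(1,2)P 1/1 ✓
(1,3)P 2/2 ✓
(1,4)P 2/2 ✓
(2,1)P 1/1 ✓
(2,4)P 2/3 ✓
(2,5)Q 0/2 ✗
(3,1)P 1/1 ✓
(3,4)P 3/3 ✓
(3,5)P 2/3 ✓
(4,2)P 1/1 ✓
(4,4)P 2/3 ✓
(4,5)P 2/2 ✓
(5,2)P 3/3 ✓
(5,3)P 1/3 ✗
(5,4)Q 0/2 ✗
(6,1)P 1/1 ✓
(6,2)P 2/3 ✓
(6,3)Q 0/2 ✗

(2,5), (5,3), (5,4), (6,3)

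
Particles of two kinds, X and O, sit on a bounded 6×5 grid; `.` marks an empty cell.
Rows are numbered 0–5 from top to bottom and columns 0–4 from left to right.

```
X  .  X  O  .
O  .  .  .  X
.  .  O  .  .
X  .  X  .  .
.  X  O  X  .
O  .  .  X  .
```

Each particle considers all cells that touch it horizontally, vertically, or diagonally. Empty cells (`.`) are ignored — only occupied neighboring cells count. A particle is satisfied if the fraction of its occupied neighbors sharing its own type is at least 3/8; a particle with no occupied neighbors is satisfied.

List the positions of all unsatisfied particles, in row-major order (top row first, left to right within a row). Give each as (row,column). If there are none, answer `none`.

Row 0: (0,0)X 0/1 not · (0,2)X 0/1 not · (0,3)O 0/2 not
Row 1: (1,0)O 0/1 not · (1,4)X 0/1 not
Row 2: (2,2)O 0/1 not
Row 3: (3,0)X 1/1 satisfied · (3,2)X 2/4 satisfied
Row 4: (4,1)X 2/4 satisfied · (4,2)O 0/4 not · (4,3)X 2/3 satisfied
Row 5: (5,0)O 0/1 not · (5,3)X 1/2 satisfied

(0,0), (0,2), (0,3), (1,0), (1,4), (2,2), (4,2), (5,0)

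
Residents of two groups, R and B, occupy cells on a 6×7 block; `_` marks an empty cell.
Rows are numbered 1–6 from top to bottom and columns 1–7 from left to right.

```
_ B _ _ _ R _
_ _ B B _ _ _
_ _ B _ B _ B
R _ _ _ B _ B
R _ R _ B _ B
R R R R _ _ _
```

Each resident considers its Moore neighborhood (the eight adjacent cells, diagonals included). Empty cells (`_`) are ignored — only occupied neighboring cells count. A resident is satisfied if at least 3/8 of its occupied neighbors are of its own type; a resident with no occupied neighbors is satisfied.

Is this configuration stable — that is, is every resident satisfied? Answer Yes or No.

Yes

Row 1: (1,2)B 1/1 ✓ · (1,6)R 0/0 ✓
Row 2: (2,3)B 3/3 ✓ · (2,4)B 3/3 ✓
Row 3: (3,3)B 2/2 ✓ · (3,5)B 2/2 ✓ · (3,7)B 1/1 ✓
Row 4: (4,1)R 1/1 ✓ · (4,5)B 2/2 ✓ · (4,7)B 2/2 ✓
Row 5: (5,1)R 3/3 ✓ · (5,3)R 3/3 ✓ · (5,5)B 1/2 ✓ · (5,7)B 1/1 ✓
Row 6: (6,1)R 2/2 ✓ · (6,2)R 4/4 ✓ · (6,3)R 3/3 ✓ · (6,4)R 2/3 ✓
All meet the threshold, so the configuration is stable.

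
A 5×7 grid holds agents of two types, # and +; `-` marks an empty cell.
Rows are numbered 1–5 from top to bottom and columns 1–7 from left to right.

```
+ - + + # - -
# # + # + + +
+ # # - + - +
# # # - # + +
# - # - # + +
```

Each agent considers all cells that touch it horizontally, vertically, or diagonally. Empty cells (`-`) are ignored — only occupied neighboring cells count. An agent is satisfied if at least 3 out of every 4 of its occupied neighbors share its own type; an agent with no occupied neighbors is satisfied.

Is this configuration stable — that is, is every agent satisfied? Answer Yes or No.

(1,1)+ 0/2 ✗
(1,3)+ 2/4 ✗
(1,4)+ 3/5 ✗
(1,5)# 1/4 ✗
(2,1)# 2/4 ✗
(2,2)# 3/7 ✗
(2,3)+ 2/6 ✗
(2,4)# 2/7 ✗
(2,5)+ 3/5 ✗
(2,6)+ 4/5 ✓
(2,7)+ 2/2 ✓
(3,1)+ 0/5 ✗
(3,2)# 6/8 ✓
(3,3)# 5/6 ✓
(3,5)+ 3/5 ✗
(3,7)+ 4/4 ✓
(4,1)# 3/4 ✓
(4,2)# 6/7 ✓
(4,3)# 4/4 ✓
(4,5)# 1/4 ✗
(4,6)+ 5/7 ✗
(4,7)+ 4/4 ✓
(5,1)# 2/2 ✓
(5,3)# 2/2 ✓
(5,5)# 1/3 ✗
(5,6)+ 3/5 ✗
(5,7)+ 3/3 ✓
For instance (1,1) has only 0/2 same-type neighbors, below 3/4.

No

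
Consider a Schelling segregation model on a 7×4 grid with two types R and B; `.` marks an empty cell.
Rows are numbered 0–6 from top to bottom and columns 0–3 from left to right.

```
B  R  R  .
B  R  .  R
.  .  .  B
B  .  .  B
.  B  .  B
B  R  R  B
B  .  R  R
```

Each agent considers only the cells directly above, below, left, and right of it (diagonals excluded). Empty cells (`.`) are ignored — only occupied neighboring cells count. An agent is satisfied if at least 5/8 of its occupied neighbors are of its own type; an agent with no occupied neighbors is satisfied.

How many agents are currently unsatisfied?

10

Row 0: (0,0)B 1/2 unhappy · (0,1)R 2/3 ok · (0,2)R 1/1 ok
Row 1: (1,0)B 1/2 unhappy · (1,1)R 1/2 unhappy · (1,3)R 0/1 unhappy
Row 2: (2,3)B 1/2 unhappy
Row 3: (3,0)B 0/0 ok · (3,3)B 2/2 ok
Row 4: (4,1)B 0/1 unhappy · (4,3)B 2/2 ok
Row 5: (5,0)B 1/2 unhappy · (5,1)R 1/3 unhappy · (5,2)R 2/3 ok · (5,3)B 1/3 unhappy
Row 6: (6,0)B 1/1 ok · (6,2)R 2/2 ok · (6,3)R 1/2 unhappy
Unsatisfied: (0,0), (1,0), (1,1), (1,3), (2,3), (4,1), (5,0), (5,1), (5,3), (6,3) — 10 in total.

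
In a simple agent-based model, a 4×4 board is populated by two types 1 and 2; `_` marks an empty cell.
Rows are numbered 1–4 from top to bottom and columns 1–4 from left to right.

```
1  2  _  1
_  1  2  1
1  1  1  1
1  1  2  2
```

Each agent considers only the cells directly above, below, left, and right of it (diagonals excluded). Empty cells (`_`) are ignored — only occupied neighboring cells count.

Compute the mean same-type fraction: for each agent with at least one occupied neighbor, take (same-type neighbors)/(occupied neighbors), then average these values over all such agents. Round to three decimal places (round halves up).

(1,1)1 0/1
(1,2)2 0/2
(1,4)1 1/1
(2,2)1 1/3
(2,3)2 0/3
(2,4)1 2/3
(3,1)1 2/2
(3,2)1 4/4
(3,3)1 2/4
(3,4)1 2/3
(4,1)1 2/2
(4,2)1 2/3
(4,3)2 1/3
(4,4)2 1/2
Sum over 14 agents: 0/1 + 0/2 + 1/1 + 1/3 + 0/3 + 2/3 + 2/2 + 4/4 + 2/4 + 2/3 + 2/2 + 2/3 + 1/3 + 1/2 = 23/3; mean = 23/3 ÷ 14 = 23/42 = 0.547619… → 0.548.

0.548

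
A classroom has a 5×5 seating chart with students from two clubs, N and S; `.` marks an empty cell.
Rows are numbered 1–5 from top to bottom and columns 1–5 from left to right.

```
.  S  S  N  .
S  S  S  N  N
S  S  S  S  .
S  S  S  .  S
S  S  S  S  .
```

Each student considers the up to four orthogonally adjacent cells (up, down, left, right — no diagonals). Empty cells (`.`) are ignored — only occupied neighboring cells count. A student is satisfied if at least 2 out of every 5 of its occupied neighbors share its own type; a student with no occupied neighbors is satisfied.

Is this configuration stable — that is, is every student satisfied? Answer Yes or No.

Row 1: (1,2)S 2/2 ok · (1,3)S 2/3 ok · (1,4)N 1/2 ok
Row 2: (2,1)S 2/2 ok · (2,2)S 4/4 ok · (2,3)S 3/4 ok · (2,4)N 2/4 ok · (2,5)N 1/1 ok
Row 3: (3,1)S 3/3 ok · (3,2)S 4/4 ok · (3,3)S 4/4 ok · (3,4)S 1/2 ok
Row 4: (4,1)S 3/3 ok · (4,2)S 4/4 ok · (4,3)S 3/3 ok · (4,5)S 0/0 ok
Row 5: (5,1)S 2/2 ok · (5,2)S 3/3 ok · (5,3)S 3/3 ok · (5,4)S 1/1 ok
All meet the threshold, so the configuration is stable.

Yes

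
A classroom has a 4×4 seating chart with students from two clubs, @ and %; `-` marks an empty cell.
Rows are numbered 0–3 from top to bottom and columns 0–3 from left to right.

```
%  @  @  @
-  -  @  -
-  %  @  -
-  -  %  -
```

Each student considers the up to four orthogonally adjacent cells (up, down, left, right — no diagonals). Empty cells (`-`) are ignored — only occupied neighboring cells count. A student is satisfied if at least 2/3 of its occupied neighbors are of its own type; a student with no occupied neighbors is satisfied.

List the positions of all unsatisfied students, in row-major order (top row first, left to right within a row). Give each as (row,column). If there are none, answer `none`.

(0,0)% 0/1 unhappy
(0,1)@ 1/2 unhappy
(0,2)@ 3/3 ok
(0,3)@ 1/1 ok
(1,2)@ 2/2 ok
(2,1)% 0/1 unhappy
(2,2)@ 1/3 unhappy
(3,2)% 0/1 unhappy

(0,0), (0,1), (2,1), (2,2), (3,2)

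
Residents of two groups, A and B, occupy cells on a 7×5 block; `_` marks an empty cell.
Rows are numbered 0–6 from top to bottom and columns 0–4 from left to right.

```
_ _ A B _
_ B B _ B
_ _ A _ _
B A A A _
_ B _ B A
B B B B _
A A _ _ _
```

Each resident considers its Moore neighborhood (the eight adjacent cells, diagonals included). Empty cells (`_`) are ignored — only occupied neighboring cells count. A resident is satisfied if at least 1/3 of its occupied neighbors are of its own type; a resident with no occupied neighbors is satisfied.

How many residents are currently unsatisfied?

2

Row 0: (0,2)A 0/3 not · (0,3)B 2/3 satisfied
Row 1: (1,1)B 1/3 satisfied · (1,2)B 2/4 satisfied · (1,4)B 1/1 satisfied
Row 2: (2,2)A 3/5 satisfied
Row 3: (3,0)B 1/2 satisfied · (3,1)A 2/4 satisfied · (3,2)A 3/5 satisfied · (3,3)A 3/4 satisfied
Row 4: (4,1)B 4/6 satisfied · (4,3)B 2/5 satisfied · (4,4)A 1/3 satisfied
Row 5: (5,0)B 2/4 satisfied · (5,1)B 3/5 satisfied · (5,2)B 4/5 satisfied · (5,3)B 2/3 satisfied
Row 6: (6,0)A 1/3 satisfied · (6,1)A 1/4 not
Unsatisfied: (0,2), (6,1) — 2 in total.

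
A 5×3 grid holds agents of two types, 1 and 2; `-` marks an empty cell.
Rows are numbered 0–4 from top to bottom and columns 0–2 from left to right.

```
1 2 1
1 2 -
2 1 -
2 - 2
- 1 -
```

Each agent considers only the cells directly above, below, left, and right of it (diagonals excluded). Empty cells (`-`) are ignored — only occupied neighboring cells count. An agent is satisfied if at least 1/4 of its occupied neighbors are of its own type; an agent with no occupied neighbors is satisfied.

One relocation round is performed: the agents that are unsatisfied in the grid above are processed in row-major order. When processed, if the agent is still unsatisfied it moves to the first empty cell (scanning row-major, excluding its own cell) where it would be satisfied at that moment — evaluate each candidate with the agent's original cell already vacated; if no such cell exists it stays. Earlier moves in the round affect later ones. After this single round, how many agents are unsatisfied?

1

Initially unsatisfied (in order): (0,2), (2,1).
  (0,2) → (2,2).
  (2,1): now satisfied by earlier moves; stays.
Resulting grid:
1 2 -
1 2 -
2 1 1
2 - 2
- 1 -
Unsatisfied now: (3,2).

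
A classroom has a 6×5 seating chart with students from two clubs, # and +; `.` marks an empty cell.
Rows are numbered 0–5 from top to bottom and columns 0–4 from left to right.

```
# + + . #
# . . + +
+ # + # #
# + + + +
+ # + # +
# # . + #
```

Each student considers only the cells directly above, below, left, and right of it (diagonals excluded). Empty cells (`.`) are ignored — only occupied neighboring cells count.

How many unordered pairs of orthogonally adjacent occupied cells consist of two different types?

Scan each occupied cell's neighbors to the right and below so each pair is counted once.
Row 0: #(0,0)–+(0,1)≠ #(0,0)–#(1,0)= +(0,1)–+(0,2)= #(0,4)–+(1,4)≠  → 2/4 unlike.
Row 1: #(1,0)–+(2,0)≠ +(1,3)–+(1,4)= +(1,3)–#(2,3)≠ +(1,4)–#(2,4)≠  → 3/4 unlike.
Row 2: +(2,0)–#(2,1)≠ +(2,0)–#(3,0)≠ #(2,1)–+(2,2)≠ #(2,1)–+(3,1)≠ +(2,2)–#(2,3)≠ +(2,2)–+(3,2)= #(2,3)–#(2,4)= #(2,3)–+(3,3)≠ #(2,4)–+(3,4)≠  → 7/9 unlike.
Row 3: #(3,0)–+(3,1)≠ #(3,0)–+(4,0)≠ +(3,1)–+(3,2)= +(3,1)–#(4,1)≠ +(3,2)–+(3,3)= +(3,2)–+(4,2)= +(3,3)–+(3,4)= +(3,3)–#(4,3)≠ +(3,4)–+(4,4)=  → 4/9 unlike.
Row 4: +(4,0)–#(4,1)≠ +(4,0)–#(5,0)≠ #(4,1)–+(4,2)≠ #(4,1)–#(5,1)= +(4,2)–#(4,3)≠ #(4,3)–+(4,4)≠ #(4,3)–+(5,3)≠ +(4,4)–#(5,4)≠  → 7/8 unlike.
Row 5: #(5,0)–#(5,1)= +(5,3)–#(5,4)≠  → 1/2 unlike.
Total adjacent occupied pairs: 36; unlike-type pairs: 24.

24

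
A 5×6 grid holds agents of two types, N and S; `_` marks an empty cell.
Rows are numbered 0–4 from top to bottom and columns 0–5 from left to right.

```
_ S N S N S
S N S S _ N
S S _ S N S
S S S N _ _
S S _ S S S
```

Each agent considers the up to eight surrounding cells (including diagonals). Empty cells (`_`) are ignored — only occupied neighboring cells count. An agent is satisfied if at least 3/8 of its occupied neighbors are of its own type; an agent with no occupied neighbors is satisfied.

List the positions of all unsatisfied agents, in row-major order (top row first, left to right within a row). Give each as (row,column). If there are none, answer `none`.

(0,2), (0,4), (0,5), (1,1), (2,5), (3,3)

(0,1)S 2/4 satisfied
(0,2)N 1/5 not
(0,3)S 2/4 satisfied
(0,4)N 1/4 not
(0,5)S 0/2 not
(1,0)S 3/4 satisfied
(1,1)N 1/6 not
(1,2)S 5/7 satisfied
(1,3)S 3/6 satisfied
(1,5)N 2/4 satisfied
(2,0)S 4/5 satisfied
(2,1)S 6/7 satisfied
(2,3)S 3/5 satisfied
(2,4)N 2/5 satisfied
(2,5)S 0/2 not
(3,0)S 5/5 satisfied
(3,1)S 6/6 satisfied
(3,2)S 5/6 satisfied
(3,3)N 1/5 not
(4,0)S 3/3 satisfied
(4,1)S 4/4 satisfied
(4,3)S 2/3 satisfied
(4,4)S 2/3 satisfied
(4,5)S 1/1 satisfied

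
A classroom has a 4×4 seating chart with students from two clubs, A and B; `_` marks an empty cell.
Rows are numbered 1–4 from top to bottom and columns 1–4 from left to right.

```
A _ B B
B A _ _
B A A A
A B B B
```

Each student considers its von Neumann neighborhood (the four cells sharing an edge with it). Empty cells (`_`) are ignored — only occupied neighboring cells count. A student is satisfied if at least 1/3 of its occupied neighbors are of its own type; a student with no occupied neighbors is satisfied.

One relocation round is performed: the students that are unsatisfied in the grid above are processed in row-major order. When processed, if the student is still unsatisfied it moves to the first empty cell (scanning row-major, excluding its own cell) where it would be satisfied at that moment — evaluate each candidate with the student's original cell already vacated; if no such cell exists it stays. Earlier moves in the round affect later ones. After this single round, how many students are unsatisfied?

0

Initially unsatisfied (in order): (1,1), (4,1).
  (1,1) → (1,2).
  (4,1) → (1,1).
Resulting grid:
A A B B
B A _ _
B A A A
_ B B B
All satisfied now.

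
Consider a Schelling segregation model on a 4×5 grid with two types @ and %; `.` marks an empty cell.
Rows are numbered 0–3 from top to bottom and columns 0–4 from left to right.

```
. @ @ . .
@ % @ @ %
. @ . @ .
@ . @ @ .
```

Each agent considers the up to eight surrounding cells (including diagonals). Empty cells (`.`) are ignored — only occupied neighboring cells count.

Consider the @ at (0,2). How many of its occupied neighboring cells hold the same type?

3

Occupied neighbors of (0,2): (0,1)=@, (1,1)=%, (1,2)=@, (1,3)=@.
Same type (@): 3 of 4.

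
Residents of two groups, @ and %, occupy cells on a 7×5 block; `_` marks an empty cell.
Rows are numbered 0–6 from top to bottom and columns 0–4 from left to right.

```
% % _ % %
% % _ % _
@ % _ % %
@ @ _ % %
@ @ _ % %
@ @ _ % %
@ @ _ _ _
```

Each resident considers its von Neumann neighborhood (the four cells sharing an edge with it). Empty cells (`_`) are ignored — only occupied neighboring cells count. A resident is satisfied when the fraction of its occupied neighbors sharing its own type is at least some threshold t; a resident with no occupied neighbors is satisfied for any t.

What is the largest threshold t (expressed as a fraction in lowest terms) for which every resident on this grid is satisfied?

1/3

Row 0: (0,0)% 2/2 · (0,1)% 2/2 · (0,3)% 2/2 · (0,4)% 1/1
Row 1: (1,0)% 2/3 · (1,1)% 3/3 · (1,3)% 2/2
Row 2: (2,0)@ 1/3 · (2,1)% 1/3 · (2,3)% 3/3 · (2,4)% 2/2
Row 3: (3,0)@ 3/3 · (3,1)@ 2/3 · (3,3)% 3/3 · (3,4)% 3/3
Row 4: (4,0)@ 3/3 · (4,1)@ 3/3 · (4,3)% 3/3 · (4,4)% 3/3
Row 5: (5,0)@ 3/3 · (5,1)@ 3/3 · (5,3)% 2/2 · (5,4)% 2/2
Row 6: (6,0)@ 2/2 · (6,1)@ 2/2
The smallest same-type fraction is 1/3 at (2,0), which reduces to 1/3. Any threshold above that leaves this resident unsatisfied.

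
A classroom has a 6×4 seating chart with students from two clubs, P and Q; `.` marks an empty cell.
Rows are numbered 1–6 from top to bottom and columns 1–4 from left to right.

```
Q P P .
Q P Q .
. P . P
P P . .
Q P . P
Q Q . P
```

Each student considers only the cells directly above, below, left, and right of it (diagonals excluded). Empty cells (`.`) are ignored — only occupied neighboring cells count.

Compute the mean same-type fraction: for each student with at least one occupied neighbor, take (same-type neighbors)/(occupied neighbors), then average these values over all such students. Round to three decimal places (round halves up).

0.622

Row 1: (1,1)Q 1/2 · (1,2)P 2/3 · (1,3)P 1/2
Row 2: (2,1)Q 1/2 · (2,2)P 2/4 · (2,3)Q 0/2
Row 3: (3,2)P 2/2 · (3,4)P — no occupied neighbors
Row 4: (4,1)P 1/2 · (4,2)P 3/3
Row 5: (5,1)Q 1/3 · (5,2)P 1/3 · (5,4)P 1/1
Row 6: (6,1)Q 2/2 · (6,2)Q 1/2 · (6,4)P 1/1
Sum over 15 students: 1/2 + 2/3 + 1/2 + 1/2 + 2/4 + 0/2 + 2/2 + 1/2 + 3/3 + 1/3 + 1/3 + 1/1 + 2/2 + 1/2 + 1/1 = 28/3; mean = 28/3 ÷ 15 = 28/45 = 0.622222… → 0.622.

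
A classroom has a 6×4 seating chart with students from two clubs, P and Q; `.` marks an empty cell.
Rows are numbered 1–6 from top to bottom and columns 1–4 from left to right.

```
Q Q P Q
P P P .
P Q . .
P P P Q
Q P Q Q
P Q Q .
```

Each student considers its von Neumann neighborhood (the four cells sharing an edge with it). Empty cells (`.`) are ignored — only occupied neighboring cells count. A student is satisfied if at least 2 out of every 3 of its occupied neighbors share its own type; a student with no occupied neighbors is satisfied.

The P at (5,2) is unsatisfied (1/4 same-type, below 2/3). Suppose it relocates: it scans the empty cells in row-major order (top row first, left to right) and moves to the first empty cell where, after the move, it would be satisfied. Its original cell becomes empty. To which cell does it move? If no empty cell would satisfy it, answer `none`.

(3,3)

Vacating (5,2). Empty cells in order:
  (2,4): 1/2 same-type → still unsatisfied.
  (3,3): 2/3 same-type → satisfied — stop here.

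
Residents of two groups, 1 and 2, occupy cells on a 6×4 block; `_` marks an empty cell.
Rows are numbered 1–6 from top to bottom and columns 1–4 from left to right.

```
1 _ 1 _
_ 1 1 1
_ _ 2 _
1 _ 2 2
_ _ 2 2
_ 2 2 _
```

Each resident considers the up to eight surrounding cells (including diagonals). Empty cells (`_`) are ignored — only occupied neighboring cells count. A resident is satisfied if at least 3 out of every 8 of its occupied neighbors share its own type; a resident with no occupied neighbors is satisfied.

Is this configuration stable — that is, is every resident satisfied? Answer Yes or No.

Yes

(1,1)1 1/1 ok
(1,3)1 3/3 ok
(2,2)1 3/4 ok
(2,3)1 3/4 ok
(2,4)1 2/3 ok
(3,3)2 2/5 ok
(4,1)1 0/0 ok
(4,3)2 4/4 ok
(4,4)2 4/4 ok
(5,3)2 5/5 ok
(5,4)2 4/4 ok
(6,2)2 2/2 ok
(6,3)2 3/3 ok
All meet the threshold, so the configuration is stable.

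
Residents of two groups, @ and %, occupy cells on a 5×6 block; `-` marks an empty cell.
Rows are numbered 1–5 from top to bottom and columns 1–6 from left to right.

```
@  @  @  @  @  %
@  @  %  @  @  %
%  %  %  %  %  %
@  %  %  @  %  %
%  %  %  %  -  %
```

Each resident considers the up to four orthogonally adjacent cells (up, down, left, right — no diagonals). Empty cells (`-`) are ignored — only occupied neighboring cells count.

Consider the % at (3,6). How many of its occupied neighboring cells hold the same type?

3

Occupied neighbors of (3,6): (2,6)=%, (4,6)=%, (3,5)=%.
Same type (%): 3 of 3.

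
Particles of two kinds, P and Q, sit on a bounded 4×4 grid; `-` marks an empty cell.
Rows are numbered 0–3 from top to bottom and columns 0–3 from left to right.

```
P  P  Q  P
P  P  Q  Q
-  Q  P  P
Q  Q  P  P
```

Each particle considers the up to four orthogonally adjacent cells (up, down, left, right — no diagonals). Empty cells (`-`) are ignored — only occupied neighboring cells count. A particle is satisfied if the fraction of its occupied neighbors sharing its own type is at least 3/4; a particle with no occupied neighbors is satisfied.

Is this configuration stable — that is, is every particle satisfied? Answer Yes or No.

No

Row 0: (0,0)P 2/2 satisfied · (0,1)P 2/3 not · (0,2)Q 1/3 not · (0,3)P 0/2 not
Row 1: (1,0)P 2/2 satisfied · (1,1)P 2/4 not · (1,2)Q 2/4 not · (1,3)Q 1/3 not
Row 2: (2,1)Q 1/3 not · (2,2)P 2/4 not · (2,3)P 2/3 not
Row 3: (3,0)Q 1/1 satisfied · (3,1)Q 2/3 not · (3,2)P 2/3 not · (3,3)P 2/2 satisfied
For instance (0,1) has only 2/3 same-type neighbors, below 3/4.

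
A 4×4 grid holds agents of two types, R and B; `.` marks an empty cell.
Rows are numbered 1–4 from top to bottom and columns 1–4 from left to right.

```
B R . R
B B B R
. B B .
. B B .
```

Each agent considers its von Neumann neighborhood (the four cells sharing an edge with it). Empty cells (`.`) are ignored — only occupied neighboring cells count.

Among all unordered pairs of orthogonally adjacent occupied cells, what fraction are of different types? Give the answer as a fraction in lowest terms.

Scan each occupied cell's neighbors to the right and below so each pair is counted once.
From row 1: 2 unlike of 4 pairs (running 2/4).
From row 2: 1 unlike of 5 pairs (running 3/9).
From row 3: 0 unlike of 3 pairs (running 3/12).
From row 4: 0 unlike of 1 pairs (running 3/13).
Total adjacent occupied pairs: 13; unlike-type pairs: 3.
3/13 is already in lowest terms.

3/13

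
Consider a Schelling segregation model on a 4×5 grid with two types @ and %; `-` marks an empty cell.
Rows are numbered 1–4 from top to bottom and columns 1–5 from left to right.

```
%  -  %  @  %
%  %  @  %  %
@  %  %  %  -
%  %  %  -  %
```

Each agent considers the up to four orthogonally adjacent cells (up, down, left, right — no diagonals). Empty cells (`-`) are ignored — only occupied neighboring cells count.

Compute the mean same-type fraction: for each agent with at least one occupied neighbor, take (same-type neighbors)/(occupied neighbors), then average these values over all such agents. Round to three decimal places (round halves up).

(1,1)% 1/1
(1,3)% 0/2
(1,4)@ 0/3
(1,5)% 1/2
(2,1)% 2/3
(2,2)% 2/3
(2,3)@ 0/4
(2,4)% 2/4
(2,5)% 2/2
(3,1)@ 0/3
(3,2)% 3/4
(3,3)% 3/4
(3,4)% 2/2
(4,1)% 1/2
(4,2)% 3/3
(4,3)% 2/2
(4,5)% — no occupied neighbors
Sum over 16 agents: 1/1 + 0/2 + 0/3 + 1/2 + 2/3 + 2/3 + 0/4 + 2/4 + 2/2 + 0/3 + 3/4 + 3/4 + 2/2 + 1/2 + 3/3 + 2/2 = 28/3; mean = 28/3 ÷ 16 = 7/12 = 0.583333… → 0.583.

0.583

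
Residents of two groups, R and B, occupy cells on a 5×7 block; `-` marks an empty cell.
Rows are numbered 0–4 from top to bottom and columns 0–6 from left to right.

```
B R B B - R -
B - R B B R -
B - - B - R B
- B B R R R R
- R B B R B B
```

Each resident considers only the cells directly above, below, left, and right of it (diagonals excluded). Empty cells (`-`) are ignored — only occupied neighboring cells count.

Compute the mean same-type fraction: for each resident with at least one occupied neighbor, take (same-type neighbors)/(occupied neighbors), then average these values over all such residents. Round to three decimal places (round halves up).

0.522

(0,0)B 1/2
(0,1)R 0/2
(0,2)B 1/3
(0,3)B 2/2
(0,5)R 1/1
(1,0)B 2/2
(1,2)R 0/2
(1,3)B 3/4
(1,4)B 1/2
(1,5)R 2/3
(2,0)B 1/1
(2,3)B 1/2
(2,5)R 2/3
(2,6)B 0/2
(3,1)B 1/2
(3,2)B 2/3
(3,3)R 1/4
(3,4)R 3/3
(3,5)R 3/4
(3,6)R 1/3
(4,1)R 0/2
(4,2)B 2/3
(4,3)B 1/3
(4,4)R 1/3
(4,5)B 1/3
(4,6)B 1/2
Sum over 26 residents: 1/2 + 0/2 + 1/3 + 2/2 + 1/1 + 2/2 + 0/2 + 3/4 + 1/2 + 2/3 + 1/1 + 1/2 + 2/3 + 0/2 + 1/2 + 2/3 + 1/4 + 3/3 + 3/4 + 1/3 + 0/2 + 2/3 + 1/3 + 1/3 + 1/3 + 1/2 = 163/12; mean = 163/12 ÷ 26 = 163/312 = 0.522435… → 0.522.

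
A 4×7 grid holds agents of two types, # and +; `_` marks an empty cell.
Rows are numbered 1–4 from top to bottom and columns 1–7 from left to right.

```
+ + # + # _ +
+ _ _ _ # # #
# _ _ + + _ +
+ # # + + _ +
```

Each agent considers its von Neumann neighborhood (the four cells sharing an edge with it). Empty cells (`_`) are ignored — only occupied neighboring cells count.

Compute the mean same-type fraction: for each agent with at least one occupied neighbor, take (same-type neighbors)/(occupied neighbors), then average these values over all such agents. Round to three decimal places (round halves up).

0.517

(1,1)+ 2/2
(1,2)+ 1/2
(1,3)# 0/2
(1,4)+ 0/2
(1,5)# 1/2
(1,7)+ 0/1
(2,1)+ 1/2
(2,5)# 2/3
(2,6)# 2/2
(2,7)# 1/3
(3,1)# 0/2
(3,4)+ 2/2
(3,5)+ 2/3
(3,7)+ 1/2
(4,1)+ 0/2
(4,2)# 1/2
(4,3)# 1/2
(4,4)+ 2/3
(4,5)+ 2/2
(4,7)+ 1/1
Sum over 20 agents: 2/2 + 1/2 + 0/2 + 0/2 + 1/2 + 0/1 + 1/2 + 2/3 + 2/2 + 1/3 + 0/2 + 2/2 + 2/3 + 1/2 + 0/2 + 1/2 + 1/2 + 2/3 + 2/2 + 1/1 = 31/3; mean = 31/3 ÷ 20 = 31/60 = 0.516666… → 0.517.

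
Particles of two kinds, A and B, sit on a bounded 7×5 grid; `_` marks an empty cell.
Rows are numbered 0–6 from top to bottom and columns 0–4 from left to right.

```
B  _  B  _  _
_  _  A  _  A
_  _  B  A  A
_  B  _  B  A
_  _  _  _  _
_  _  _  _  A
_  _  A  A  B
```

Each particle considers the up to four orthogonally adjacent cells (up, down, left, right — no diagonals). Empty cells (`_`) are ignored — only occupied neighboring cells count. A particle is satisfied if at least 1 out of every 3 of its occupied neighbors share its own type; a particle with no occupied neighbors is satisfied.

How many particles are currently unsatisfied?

6

Row 0: (0,0)B 0/0 ok · (0,2)B 0/1 unhappy
Row 1: (1,2)A 0/2 unhappy · (1,4)A 1/1 ok
Row 2: (2,2)B 0/2 unhappy · (2,3)A 1/3 ok · (2,4)A 3/3 ok
Row 3: (3,1)B 0/0 ok · (3,3)B 0/2 unhappy · (3,4)A 1/2 ok
Row 5: (5,4)A 0/1 unhappy
Row 6: (6,2)A 1/1 ok · (6,3)A 1/2 ok · (6,4)B 0/2 unhappy
Unsatisfied: (0,2), (1,2), (2,2), (3,3), (5,4), (6,4) — 6 in total.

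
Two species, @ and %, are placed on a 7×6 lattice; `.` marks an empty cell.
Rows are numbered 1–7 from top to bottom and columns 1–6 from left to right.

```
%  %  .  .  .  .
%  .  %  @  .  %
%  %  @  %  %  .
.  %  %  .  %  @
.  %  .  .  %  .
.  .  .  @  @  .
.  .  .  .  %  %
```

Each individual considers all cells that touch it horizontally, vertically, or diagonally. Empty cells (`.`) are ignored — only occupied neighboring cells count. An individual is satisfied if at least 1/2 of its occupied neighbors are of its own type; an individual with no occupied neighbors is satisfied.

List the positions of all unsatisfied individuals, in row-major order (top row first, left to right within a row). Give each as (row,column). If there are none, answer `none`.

(2,4), (3,3), (4,6), (5,5), (6,4), (6,5), (7,5)

(1,1)% 2/2 satisfied
(1,2)% 3/3 satisfied
(2,1)% 4/4 satisfied
(2,3)% 3/5 satisfied
(2,4)@ 1/4 not
(2,6)% 1/1 satisfied
(3,1)% 3/3 satisfied
(3,2)% 5/6 satisfied
(3,3)@ 1/6 not
(3,4)% 4/6 satisfied
(3,5)% 3/5 satisfied
(4,2)% 4/5 satisfied
(4,3)% 4/5 satisfied
(4,5)% 3/4 satisfied
(4,6)@ 0/3 not
(5,2)% 2/2 satisfied
(5,5)% 1/4 not
(6,4)@ 1/3 not
(6,5)@ 1/4 not
(7,5)% 1/3 not
(7,6)% 1/2 satisfied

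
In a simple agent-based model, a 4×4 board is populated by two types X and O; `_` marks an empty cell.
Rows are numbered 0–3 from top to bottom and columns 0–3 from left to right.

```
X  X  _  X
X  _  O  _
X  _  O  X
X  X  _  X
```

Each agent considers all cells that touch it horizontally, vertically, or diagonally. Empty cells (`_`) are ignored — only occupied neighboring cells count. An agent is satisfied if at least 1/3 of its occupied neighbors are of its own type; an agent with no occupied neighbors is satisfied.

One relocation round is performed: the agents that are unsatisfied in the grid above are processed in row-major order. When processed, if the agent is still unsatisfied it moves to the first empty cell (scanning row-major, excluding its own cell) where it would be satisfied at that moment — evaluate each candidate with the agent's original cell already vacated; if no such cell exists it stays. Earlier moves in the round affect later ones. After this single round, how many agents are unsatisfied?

0

Initially unsatisfied (in order): (0,3), (1,2), (2,2).
  (0,3) → (0,2).
  (1,2) → (1,3).
  (2,2) → (0,3).
Resulting grid:
X X X O
X _ _ O
X _ _ X
X X _ X
All satisfied now.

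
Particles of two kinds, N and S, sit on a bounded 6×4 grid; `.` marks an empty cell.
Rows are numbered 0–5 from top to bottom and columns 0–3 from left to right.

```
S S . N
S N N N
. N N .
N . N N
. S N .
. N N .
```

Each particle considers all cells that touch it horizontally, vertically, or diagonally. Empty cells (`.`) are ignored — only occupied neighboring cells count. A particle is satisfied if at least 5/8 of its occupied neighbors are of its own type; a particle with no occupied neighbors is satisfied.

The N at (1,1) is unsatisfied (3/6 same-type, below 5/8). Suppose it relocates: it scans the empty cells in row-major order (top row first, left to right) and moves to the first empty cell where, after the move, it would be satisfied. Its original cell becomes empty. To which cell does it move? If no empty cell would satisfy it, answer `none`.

(0,2)

Vacating (1,1). Empty cells in order:
  (0,2): 3/4 same-type → satisfied — stop here.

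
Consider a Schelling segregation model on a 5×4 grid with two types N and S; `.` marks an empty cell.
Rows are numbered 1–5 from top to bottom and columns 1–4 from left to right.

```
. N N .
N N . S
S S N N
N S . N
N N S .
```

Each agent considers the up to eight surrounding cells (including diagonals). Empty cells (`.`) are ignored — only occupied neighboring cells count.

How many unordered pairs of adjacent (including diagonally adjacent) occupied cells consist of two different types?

16

Scan each occupied cell's neighbors to the right and below (and the two forward diagonals) so each pair is counted once.
From row 1: 1 unlike of 5 pairs (running 1/5).
From row 2: 6 unlike of 8 pairs (running 7/13).
From row 3: 4 unlike of 10 pairs (running 11/23).
From row 4: 4 unlike of 7 pairs (running 15/30).
From row 5: 1 unlike of 2 pairs (running 16/32).
Total adjacent occupied pairs: 32; unlike-type pairs: 16.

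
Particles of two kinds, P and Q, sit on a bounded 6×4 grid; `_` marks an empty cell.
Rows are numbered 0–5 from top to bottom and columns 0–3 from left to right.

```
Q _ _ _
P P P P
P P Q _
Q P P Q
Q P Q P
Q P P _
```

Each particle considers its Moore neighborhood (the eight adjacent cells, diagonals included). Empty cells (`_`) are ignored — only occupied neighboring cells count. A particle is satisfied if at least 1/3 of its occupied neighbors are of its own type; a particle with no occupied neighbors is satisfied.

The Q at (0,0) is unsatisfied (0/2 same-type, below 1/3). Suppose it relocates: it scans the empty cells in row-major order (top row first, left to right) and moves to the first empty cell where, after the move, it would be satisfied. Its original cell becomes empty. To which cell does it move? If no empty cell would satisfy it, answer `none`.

(2,3)

Vacating (0,0). Empty cells in order:
  (0,1): 0/3 same-type → still unsatisfied.
  (0,2): 0/3 same-type → still unsatisfied.
  (0,3): 0/2 same-type → still unsatisfied.
  (2,3): 2/5 same-type → satisfied — stop here.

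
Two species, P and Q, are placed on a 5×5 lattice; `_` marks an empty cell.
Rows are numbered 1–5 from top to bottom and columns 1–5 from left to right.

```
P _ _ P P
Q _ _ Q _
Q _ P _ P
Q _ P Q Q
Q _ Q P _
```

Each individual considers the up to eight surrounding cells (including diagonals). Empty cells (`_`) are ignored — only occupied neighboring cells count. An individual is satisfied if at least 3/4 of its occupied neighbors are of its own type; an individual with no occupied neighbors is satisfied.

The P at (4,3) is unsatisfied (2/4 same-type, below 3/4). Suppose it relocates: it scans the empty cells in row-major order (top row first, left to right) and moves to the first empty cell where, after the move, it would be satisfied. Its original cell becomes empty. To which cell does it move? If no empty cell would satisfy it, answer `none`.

(2,5)

Vacating (4,3). Empty cells in order:
  (1,2): 1/2 same-type → still unsatisfied.
  (1,3): 1/2 same-type → still unsatisfied.
  (2,2): 2/4 same-type → still unsatisfied.
  (2,3): 2/3 same-type → still unsatisfied.
  (2,5): 3/4 same-type → satisfied — stop here.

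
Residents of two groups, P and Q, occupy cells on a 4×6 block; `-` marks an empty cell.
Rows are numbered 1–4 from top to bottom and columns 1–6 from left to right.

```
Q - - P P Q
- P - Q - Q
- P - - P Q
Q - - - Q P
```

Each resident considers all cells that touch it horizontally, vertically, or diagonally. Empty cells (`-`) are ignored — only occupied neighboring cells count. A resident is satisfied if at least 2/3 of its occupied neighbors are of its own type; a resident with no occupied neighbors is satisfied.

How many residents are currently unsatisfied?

Row 1: (1,1)Q 0/1 ✗ · (1,4)P 1/2 ✗ · (1,5)P 1/4 ✗ · (1,6)Q 1/2 ✗
Row 2: (2,2)P 1/2 ✗ · (2,4)Q 0/3 ✗ · (2,6)Q 2/4 ✗
Row 3: (3,2)P 1/2 ✗ · (3,5)P 1/5 ✗ · (3,6)Q 2/4 ✗
Row 4: (4,1)Q 0/1 ✗ · (4,5)Q 1/3 ✗ · (4,6)P 1/3 ✗
Unsatisfied: (1,1), (1,4), (1,5), (1,6), (2,2), (2,4), (2,6), (3,2), (3,5), (3,6), (4,1), (4,5), (4,6) — 13 in total.

13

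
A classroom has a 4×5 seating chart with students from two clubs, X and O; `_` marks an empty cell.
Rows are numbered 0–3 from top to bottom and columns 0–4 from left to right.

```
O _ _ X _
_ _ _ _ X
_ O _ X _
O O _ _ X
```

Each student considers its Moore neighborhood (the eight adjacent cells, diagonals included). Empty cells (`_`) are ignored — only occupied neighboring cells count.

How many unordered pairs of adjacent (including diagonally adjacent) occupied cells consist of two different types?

0

Scan each occupied cell's neighbors to the right and below (and the two forward diagonals) so each pair is counted once.
Row 0: X(0,3)–X(1,4)=  → 0/1 unlike.
Row 1: X(1,4)–X(2,3)=  → 0/1 unlike.
Row 2: O(2,1)–O(3,1)= O(2,1)–O(3,0)= X(2,3)–X(3,4)=  → 0/3 unlike.
Row 3: O(3,0)–O(3,1)=  → 0/1 unlike.
Total adjacent occupied pairs: 6; unlike-type pairs: 0.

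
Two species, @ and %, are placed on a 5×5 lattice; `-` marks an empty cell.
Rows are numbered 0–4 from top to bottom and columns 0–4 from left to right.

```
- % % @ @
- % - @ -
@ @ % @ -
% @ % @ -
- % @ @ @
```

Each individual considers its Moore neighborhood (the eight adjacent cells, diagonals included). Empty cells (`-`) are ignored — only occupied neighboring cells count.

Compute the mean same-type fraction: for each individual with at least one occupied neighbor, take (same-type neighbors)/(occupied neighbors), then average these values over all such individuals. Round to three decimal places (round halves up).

(0,1)% 2/2
(0,2)% 2/4
(0,3)@ 2/3
(0,4)@ 2/2
(1,1)% 3/5
(1,3)@ 3/5
(2,0)@ 2/4
(2,1)@ 2/6
(2,2)% 2/7
(2,3)@ 2/4
(3,0)% 1/4
(3,1)@ 3/7
(3,2)% 2/8
(3,3)@ 4/6
(4,1)% 2/4
(4,2)@ 3/5
(4,3)@ 3/4
(4,4)@ 2/2
Sum over 18 individuals: 2/2 + 2/4 + 2/3 + 2/2 + 3/5 + 3/5 + 2/4 + 2/6 + 2/7 + 2/4 + 1/4 + 3/7 + 2/8 + 4/6 + 2/4 + 3/5 + 3/4 + 2/2 = 4381/420; mean = 4381/420 ÷ 18 = 4381/7560 = 0.579497… → 0.579.

0.579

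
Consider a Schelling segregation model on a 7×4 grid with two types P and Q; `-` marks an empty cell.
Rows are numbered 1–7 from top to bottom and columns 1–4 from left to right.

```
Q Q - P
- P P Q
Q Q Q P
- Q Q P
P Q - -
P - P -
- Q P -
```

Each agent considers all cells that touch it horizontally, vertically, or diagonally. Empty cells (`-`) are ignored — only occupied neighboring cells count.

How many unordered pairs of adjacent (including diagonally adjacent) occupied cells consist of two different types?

Scan each occupied cell's neighbors to the right and below (and the two forward diagonals) so each pair is counted once.
Row 1: Q(1,1)–Q(1,2)= Q(1,1)–P(2,2)≠ Q(1,2)–P(2,2)≠ Q(1,2)–P(2,3)≠ P(1,4)–Q(2,4)≠ P(1,4)–P(2,3)=  → 4/6 unlike.
Row 2: P(2,2)–P(2,3)= P(2,2)–Q(3,2)≠ P(2,2)–Q(3,3)≠ P(2,2)–Q(3,1)≠ P(2,3)–Q(2,4)≠ P(2,3)–Q(3,3)≠ P(2,3)–P(3,4)= P(2,3)–Q(3,2)≠ Q(2,4)–P(3,4)≠ Q(2,4)–Q(3,3)=  → 7/10 unlike.
Row 3: Q(3,1)–Q(3,2)= Q(3,1)–Q(4,2)= Q(3,2)–Q(3,3)= Q(3,2)–Q(4,2)= Q(3,2)–Q(4,3)= Q(3,3)–P(3,4)≠ Q(3,3)–Q(4,3)= Q(3,3)–P(4,4)≠ Q(3,3)–Q(4,2)= P(3,4)–P(4,4)= P(3,4)–Q(4,3)≠  → 3/11 unlike.
Row 4: Q(4,2)–Q(4,3)= Q(4,2)–Q(5,2)= Q(4,2)–P(5,1)≠ Q(4,3)–P(4,4)≠ Q(4,3)–Q(5,2)=  → 2/5 unlike.
Row 5: P(5,1)–Q(5,2)≠ P(5,1)–P(6,1)= Q(5,2)–P(6,3)≠ Q(5,2)–P(6,1)≠  → 3/4 unlike.
Row 6: P(6,1)–Q(7,2)≠ P(6,3)–P(7,3)= P(6,3)–Q(7,2)≠  → 2/3 unlike.
Row 7: Q(7,2)–P(7,3)≠  → 1/1 unlike.
Total adjacent occupied pairs: 40; unlike-type pairs: 22.

22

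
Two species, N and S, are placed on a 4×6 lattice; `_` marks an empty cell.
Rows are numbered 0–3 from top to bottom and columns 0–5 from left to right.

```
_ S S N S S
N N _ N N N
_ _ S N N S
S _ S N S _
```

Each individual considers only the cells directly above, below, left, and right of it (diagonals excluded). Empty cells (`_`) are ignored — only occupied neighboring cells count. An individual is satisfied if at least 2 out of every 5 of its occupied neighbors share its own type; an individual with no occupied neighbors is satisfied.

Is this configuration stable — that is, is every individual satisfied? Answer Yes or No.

(0,1)S 1/2 ✓
(0,2)S 1/2 ✓
(0,3)N 1/3 ✗
(0,4)S 1/3 ✗
(0,5)S 1/2 ✓
(1,0)N 1/1 ✓
(1,1)N 1/2 ✓
(1,3)N 3/3 ✓
(1,4)N 3/4 ✓
(1,5)N 1/3 ✗
(2,2)S 1/2 ✓
(2,3)N 3/4 ✓
(2,4)N 2/4 ✓
(2,5)S 0/2 ✗
(3,0)S 0/0 ✓
(3,2)S 1/2 ✓
(3,3)N 1/3 ✗
(3,4)S 0/2 ✗
For instance (0,3) has only 1/3 same-type neighbors, below 2/5.

No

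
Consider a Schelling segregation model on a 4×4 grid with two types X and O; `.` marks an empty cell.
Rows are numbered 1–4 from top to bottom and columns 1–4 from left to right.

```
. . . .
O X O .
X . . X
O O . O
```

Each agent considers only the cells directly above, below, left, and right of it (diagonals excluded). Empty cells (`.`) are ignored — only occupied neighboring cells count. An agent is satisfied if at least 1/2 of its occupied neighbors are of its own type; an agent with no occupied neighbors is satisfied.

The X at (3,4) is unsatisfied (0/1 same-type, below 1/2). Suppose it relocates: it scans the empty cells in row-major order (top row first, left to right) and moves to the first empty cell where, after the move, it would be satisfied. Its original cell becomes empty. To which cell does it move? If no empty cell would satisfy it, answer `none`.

Vacating (3,4). Empty cells in order:
  (1,1): 0/1 same-type → still unsatisfied.
  (1,2): 1/1 same-type → satisfied — stop here.

(1,2)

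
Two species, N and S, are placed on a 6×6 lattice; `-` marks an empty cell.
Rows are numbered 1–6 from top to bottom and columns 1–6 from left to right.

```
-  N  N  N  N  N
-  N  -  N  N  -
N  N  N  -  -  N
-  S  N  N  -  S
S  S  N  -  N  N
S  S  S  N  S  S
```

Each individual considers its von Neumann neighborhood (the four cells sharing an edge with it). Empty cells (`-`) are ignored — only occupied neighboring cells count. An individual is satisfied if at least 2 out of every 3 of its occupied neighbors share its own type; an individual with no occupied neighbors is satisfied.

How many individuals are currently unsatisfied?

10

Row 1: (1,2)N 2/2 ✓ · (1,3)N 2/2 ✓ · (1,4)N 3/3 ✓ · (1,5)N 3/3 ✓ · (1,6)N 1/1 ✓
Row 2: (2,2)N 2/2 ✓ · (2,4)N 2/2 ✓ · (2,5)N 2/2 ✓
Row 3: (3,1)N 1/1 ✓ · (3,2)N 3/4 ✓ · (3,3)N 2/2 ✓ · (3,6)N 0/1 ✗
Row 4: (4,2)S 1/3 ✗ · (4,3)N 3/4 ✓ · (4,4)N 1/1 ✓ · (4,6)S 0/2 ✗
Row 5: (5,1)S 2/2 ✓ · (5,2)S 3/4 ✓ · (5,3)N 1/3 ✗ · (5,5)N 1/2 ✗ · (5,6)N 1/3 ✗
Row 6: (6,1)S 2/2 ✓ · (6,2)S 3/3 ✓ · (6,3)S 1/3 ✗ · (6,4)N 0/2 ✗ · (6,5)S 1/3 ✗ · (6,6)S 1/2 ✗
Unsatisfied: (3,6), (4,2), (4,6), (5,3), (5,5), (5,6), (6,3), (6,4), (6,5), (6,6) — 10 in total.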